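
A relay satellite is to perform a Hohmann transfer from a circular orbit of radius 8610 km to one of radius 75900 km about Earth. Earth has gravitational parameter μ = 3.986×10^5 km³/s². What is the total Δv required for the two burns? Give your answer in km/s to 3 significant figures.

Δv = 3.57 km/s

The Hohmann ellipse has a_t = (r₁ + r₂)/2 = 42255 km.
Circular speed at r₁: v₁ = √(μ/r₁) = √(3.986×10^5/8610) = 6.804 km/s.
On the transfer ellipse at r₁, vis-viva gives v_p = √[μ(2/r₁ − 1/a_t)] = 9.119 km/s.
First burn Δv₁ = |v_p − v₁| = 2.315 km/s.
Circular speed at r₂: v₂ = √(μ/r₂) = 2.2916 km/s.
Transfer-orbit speed at r₂: v_a = √[μ(2/r₂ − 1/a_t)] = 1.0345 km/s.
Second burn Δv₂ = |v₂ − v_a| = 1.257 km/s.
Total Δv = Δv₁ + Δv₂ = 3.572 km/s.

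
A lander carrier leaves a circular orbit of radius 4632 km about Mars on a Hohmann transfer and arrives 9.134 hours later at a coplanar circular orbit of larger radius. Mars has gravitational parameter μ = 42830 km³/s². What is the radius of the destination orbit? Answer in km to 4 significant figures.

r₂ = 28850 km

Transfer time t = 9.134 hours = 32882.4 s, and t = π√(a_t³/μ).
So a_t = (μ t²/π²)^(1/3) = (42830 × (32882.4)² / π²)^(1/3) = 16741 km.
Since a_t = (r₁ + r₂)/2, r₂ = 2a_t − r₁ = 2×16741 − 4632 = 28850 km.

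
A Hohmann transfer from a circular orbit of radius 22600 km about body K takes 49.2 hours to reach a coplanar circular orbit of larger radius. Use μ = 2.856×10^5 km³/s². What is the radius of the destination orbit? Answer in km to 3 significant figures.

Transfer time t = 49.2 hours = 1.7712×10^5 s, and t = π√(a_t³/μ).
So a_t = (μ t²/π²)^(1/3) = (2.856×10^5 × (1.7712×10^5)² / π²)^(1/3) = 96827 km.
Since a_t = (r₁ + r₂)/2, r₂ = 2a_t − r₁ = 2×96827 − 22600 = 1.71054×10^5 km.

r₂ = 1.71×10^5 km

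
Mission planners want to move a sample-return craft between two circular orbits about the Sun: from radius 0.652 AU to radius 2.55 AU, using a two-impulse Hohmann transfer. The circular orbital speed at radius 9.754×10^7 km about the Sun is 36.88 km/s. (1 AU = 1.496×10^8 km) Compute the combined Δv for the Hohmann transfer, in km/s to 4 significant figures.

Δv = 16.41 km/s

From the circular-orbit relation v² = μ/r at r = 9.754×10^7 km: μ = v²r = (36.88)² × 9.754×10^7 = 1.32668×10^11 km³/s².
In km: r₁ = 0.652 × 1.496×10^8 = 9.75392×10^7 km; r₂ = 2.55 × 1.496×10^8 = 3.8148×10^8 km.
The Hohmann ellipse has a_t = (r₁ + r₂)/2 = 2.395096×10^8 km.
Circular speed at r₁: v₁ = √(μ/r₁) = √(1.32668×10^11/9.75392×10^7) = 36.880 km/s.
Transfer-orbit speed at r₁ (vis-viva equation): v_p = √[μ(2/r₁ − 1/a_t)] = 46.544 km/s.
First burn Δv₁ = |v_p − v₁| = 9.664 km/s.
Circular speed at r₂: v₂ = √(μ/r₂) = 18.649 km/s.
Transfer-orbit speed at r₂: v_a = √[μ(2/r₂ − 1/a_t)] = 11.901 km/s.
Second burn Δv₂ = |v₂ − v_a| = 6.748 km/s.
Δv = Δv₁ + Δv₂ = 9.664 + 6.748 = 16.41 km/s.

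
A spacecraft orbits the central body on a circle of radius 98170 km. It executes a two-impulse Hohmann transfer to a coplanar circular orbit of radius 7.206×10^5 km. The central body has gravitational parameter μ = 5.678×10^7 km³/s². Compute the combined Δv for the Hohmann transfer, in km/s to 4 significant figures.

Δv = 12.39 km/s

Semi-major axis of the transfer orbit: a_t = (98170 + 7.206×10^5)/2 = 4.09385×10^5 km.
Circular speed at r₁: v₁ = √(μ/r₁) = √(5.678×10^7/98170) = 24.0496 km/s.
On the transfer ellipse at r₁, v² = μ(2/r − 1/a) gives v_p = √[μ(2/r₁ − 1/a_t)] = 31.9073 km/s.
First burn Δv₁ = |v_p − v₁| = 7.858 km/s.
Circular speed at r₂: v₂ = √(μ/r₂) = 8.877 km/s.
Transfer-orbit speed at r₂: v_a = √[μ(2/r₂ − 1/a_t)] = 4.347 km/s.
Second burn Δv₂ = |v₂ − v_a| = 4.530 km/s.
Total Δv = Δv₁ + Δv₂ = 12.39 km/s.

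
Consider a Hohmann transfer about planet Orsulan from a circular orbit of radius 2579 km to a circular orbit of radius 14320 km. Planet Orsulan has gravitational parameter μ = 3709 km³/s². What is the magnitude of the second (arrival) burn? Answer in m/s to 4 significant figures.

Δv₂ = 227.8 m/s

Transfer-ellipse semi-major axis a_t = (r₁ + r₂)/2 = (2579 + 14320)/2 = 8449.5 km.
On the circular orbit at r = 14320 km, v_c = √(μ/r) = 0.50893 km/s.
Vis-viva on the transfer ellipse at r = 14320 km gives v_t = √[μ(2/r − 1/a_t)] = 0.28117 km/s.
Δv₂ = |v_t − v_c| = |0.28117 − 0.50893| = 0.2278 km/s.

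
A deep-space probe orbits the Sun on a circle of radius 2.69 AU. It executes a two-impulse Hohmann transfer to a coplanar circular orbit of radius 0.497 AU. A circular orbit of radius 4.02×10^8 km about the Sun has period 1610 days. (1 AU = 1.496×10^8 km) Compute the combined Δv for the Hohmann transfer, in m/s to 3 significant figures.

Δv = 20600 m/s

From Kepler's third law T² = 4π²r³/μ at r = 4.02×10^8 km, T = 1610 days = 1610 × 86400 s = 1.39104×10^8 s: μ = 4π²r³/T² = 1.32544×10^11 km³/s².
In km: r₁ = 2.69 × 1.496×10^8 = 4.02424×10^8 km; r₂ = 0.497 × 1.496×10^8 = 7.43512×10^7 km.
Transfer-ellipse semi-major axis a_t = (r₁ + r₂)/2 = (4.02424×10^8 + 7.43512×10^7)/2 = 2.383876×10^8 km.
Circular speed at r₁: v₁ = √(μ/r₁) = √(1.32544×10^11/4.02424×10^8) = 18.148 km/s.
Transfer-orbit speed at r₁ (v² = μ(2/r − 1/a)): v_a = √[μ(2/r₁ − 1/a_t)] = 10.135 km/s.
First burn Δv₁ = |v_a − v₁| = 8.013 km/s.
Circular speed at r₂: v₂ = √(μ/r₂) = 42.22 km/s.
Transfer-orbit speed at r₂: v_p = √[μ(2/r₂ − 1/a_t)] = 54.86 km/s.
Second burn Δv₂ = |v₂ − v_p| = 12.64 km/s.
Δv = Δv₁ + Δv₂ = 8.013 + 12.64 = 20.65 km/s.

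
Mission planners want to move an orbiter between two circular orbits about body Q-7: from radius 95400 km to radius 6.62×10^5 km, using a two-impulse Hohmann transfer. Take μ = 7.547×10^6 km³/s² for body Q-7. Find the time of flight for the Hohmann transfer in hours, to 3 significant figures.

Semi-major axis of the transfer orbit: a_t = (95400 + 6.620×10^5)/2 = 3.787×10^5 km.
Transfer time t = π√(a_t³/μ) = π√((3.787×10^5)³ / 7.547×10^6) = 2.665×10^5 s.
Converting: 2.665×10^5 s ÷ 3600 s/hour = 74.0 hours.

t = 74.0 hours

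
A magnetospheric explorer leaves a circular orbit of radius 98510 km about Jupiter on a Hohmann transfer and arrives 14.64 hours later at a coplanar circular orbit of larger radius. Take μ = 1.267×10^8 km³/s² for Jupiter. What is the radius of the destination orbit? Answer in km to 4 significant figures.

r₂ = 5.598×10^5 km

Transfer time t = 14.64 hours = 52704 s, and t = π√(a_t³/μ).
So a_t = (μ t²/π²)^(1/3) = (1.267×10^8 × (52704)² / π²)^(1/3) = 3.2915×10^5 km.
Since a_t = (r₁ + r₂)/2, r₂ = 2a_t − r₁ = 2×3.2915×10^5 − 98510 = 5.5979×10^5 km.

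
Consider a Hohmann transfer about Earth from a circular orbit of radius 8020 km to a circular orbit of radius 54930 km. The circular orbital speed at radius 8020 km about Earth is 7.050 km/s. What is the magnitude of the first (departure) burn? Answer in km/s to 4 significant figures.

Δv₁ = 2.263 km/s

From the circular-orbit relation v² = μ/r at r = 8020 km: μ = v²r = (7.050)² × 8020 = 3.98614×10^5 km³/s².
Semi-major axis of the transfer orbit: a_t = (8020 + 54930)/2 = 31475 km.
Circular speed at r = 8020 km: v_c = √(μ/r) = 7.050 km/s.
Vis-viva on the transfer ellipse at r = 8020 km gives v_t = √[μ(2/r − 1/a_t)] = 9.313 km/s.
Δv₁ = |v_t − v_c| = |9.313 − 7.050| = 2.263 km/s.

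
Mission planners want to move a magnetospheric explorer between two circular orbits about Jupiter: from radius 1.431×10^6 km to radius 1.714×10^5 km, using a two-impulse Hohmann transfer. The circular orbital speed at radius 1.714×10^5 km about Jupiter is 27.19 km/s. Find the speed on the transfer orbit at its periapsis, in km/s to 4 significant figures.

From the circular-orbit relation v² = μ/r at r = 1.714×10^5 km: μ = v²r = (27.19)² × 1.714×10^5 = 1.26715×10^8 km³/s².
Semi-major axis of the transfer orbit: a_t = (1.431×10^6 + 1.714×10^5)/2 = 8.012×10^5 km.
The periapsis of the transfer ellipse is at r = 1.714×10^5 km.
Vis-viva: v = √[μ(2/r − 1/a_t)] = √[1.26715×10^8 × (2/1.714×10^5 − 1/8.012×10^5)] = 36.34 km/s.

v = 36.34 km/s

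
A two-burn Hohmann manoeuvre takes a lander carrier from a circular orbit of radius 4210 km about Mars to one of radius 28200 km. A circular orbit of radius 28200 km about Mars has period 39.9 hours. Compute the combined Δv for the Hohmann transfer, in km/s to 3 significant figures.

Δv = 1.62 km/s

From Kepler's third law T² = 4π²r³/μ at r = 28200 km, T = 39.9 hours = 39.9 × 3600 s = 1.4364×10^5 s: μ = 4π²r³/T² = 42909.8 km³/s².
The Hohmann ellipse has a_t = (r₁ + r₂)/2 = 16205 km.
At r₁ the circular-orbit speed is v₁ = √(μ/r₁) = 3.193 km/s.
Transfer-orbit speed at r₁ (vis-viva): v_p = √[μ(2/r₁ − 1/a_t)] = 4.212 km/s.
First burn Δv₁ = |v_p − v₁| = 1.019 km/s.
Circular speed at r₂: v₂ = √(μ/r₂) = 1.2335 km/s.
Transfer-orbit speed at r₂: v_a = √[μ(2/r₂ − 1/a_t)] = 0.62874 km/s.
Second burn Δv₂ = |v₂ − v_a| = 0.6048 km/s.
Total Δv = Δv₁ + Δv₂ = 1.624 km/s.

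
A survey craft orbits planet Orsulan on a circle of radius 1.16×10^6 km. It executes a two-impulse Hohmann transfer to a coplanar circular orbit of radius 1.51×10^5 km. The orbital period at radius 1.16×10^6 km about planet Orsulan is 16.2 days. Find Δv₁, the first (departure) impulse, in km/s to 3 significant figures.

Δv₁ = 2.71 km/s

From Kepler's third law T² = 4π²r³/μ at r = 1.16×10^6 km, T = 16.2 days = 16.2 × 86400 s = 1.39968×10^6 s: μ = 4π²r³/T² = 3.14540×10^7 km³/s².
Semi-major axis of the transfer orbit: a_t = (1.160×10^6 + 1.510×10^5)/2 = 6.555×10^5 km.
On the circular orbit at r = 1.160×10^6 km, v_c = √(μ/r) = 5.207 km/s.
Transfer-orbit speed at the same r (vis-viva, a = a_t): v_t = √[μ(2/r − 1/a_t)] = 2.499 km/s.
Δv₁ = |v_t − v_c| = |2.499 − 5.207| = 2.708 km/s.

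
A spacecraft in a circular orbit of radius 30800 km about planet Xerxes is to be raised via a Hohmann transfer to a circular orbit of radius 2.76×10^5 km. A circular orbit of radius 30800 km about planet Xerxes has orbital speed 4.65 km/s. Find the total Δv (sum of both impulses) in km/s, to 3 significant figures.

From the circular-orbit relation v² = μ/r at r = 30800 km: μ = v²r = (4.65)² × 30800 = 6.65973×10^5 km³/s².
The Hohmann ellipse has a_t = (r₁ + r₂)/2 = 1.534×10^5 km.
At r₁ the circular-orbit speed is v₁ = √(μ/r₁) = 4.6500 km/s.
On the transfer ellipse at r₁, v² = μ(2/r − 1/a) gives v_p = √[μ(2/r₁ − 1/a_t)] = 6.2373 km/s.
First burn Δv₁ = |v_p − v₁| = 1.5873 km/s.
At r₂, v₂ = √(μ/r₂) = 1.553366 km/s.
Transfer-orbit speed at r₂: v_a = √[μ(2/r₂ − 1/a_t)] = 0.6960436 km/s.
Second burn Δv₂ = |v₂ − v_a| = 0.85732 km/s.
Δv = Δv₁ + Δv₂ = 1.5873 + 0.85732 = 2.445 km/s.

Δv = 2.44 km/s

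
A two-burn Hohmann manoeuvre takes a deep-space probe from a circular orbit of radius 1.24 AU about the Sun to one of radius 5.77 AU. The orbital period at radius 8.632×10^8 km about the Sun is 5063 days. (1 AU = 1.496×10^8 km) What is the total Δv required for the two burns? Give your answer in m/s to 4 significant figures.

From Kepler's third law T² = 4π²r³/μ at r = 8.632×10^8 km, T = 5063 days = 5063 × 86400 s = 4.374432×10^8 s: μ = 4π²r³/T² = 1.32694×10^11 km³/s².
In km: r₁ = 1.24 × 1.496×10^8 = 1.85504×10^8 km; r₂ = 5.77 × 1.496×10^8 = 8.63192×10^8 km.
Semi-major axis of the transfer orbit: a_t = (1.85504×10^8 + 8.63192×10^8)/2 = 5.24348×10^8 km.
Circular speed at r₁: v₁ = √(μ/r₁) = √(1.32694×10^11/1.85504×10^8) = 26.75 km/s.
On the transfer ellipse at r₁, vis-viva gives v_p = √[μ(2/r₁ − 1/a_t)] = 34.32 km/s.
First burn Δv₁ = |v_p − v₁| = 7.570 km/s.
Circular speed at r₂: v₂ = √(μ/r₂) = 12.399 km/s.
Transfer-orbit speed at r₂: v_a = √[μ(2/r₂ − 1/a_t)] = 7.3746 km/s.
Second burn Δv₂ = |v₂ − v_a| = 5.024 km/s.
Total Δv = Δv₁ + Δv₂ = 12.59 km/s.

Δv = 12590 m/s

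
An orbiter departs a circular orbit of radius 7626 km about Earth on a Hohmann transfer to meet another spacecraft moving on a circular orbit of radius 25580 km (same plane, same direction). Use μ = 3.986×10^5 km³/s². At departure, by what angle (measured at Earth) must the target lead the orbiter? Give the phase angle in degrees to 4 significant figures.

φ = 85.88°

Semi-major axis of the transfer orbit: a_t = (7626 + 25580)/2 = 16603 km.
Transfer time t = π√(a_t³/μ) = 10645.4 s.
The target's mean motion on its circular orbit is ω₂ = √(μ/r₂³) = 1.54318×10^-4 rad/s.
Angle swept by the target during transfer: ω₂·t = 1.64278 rad = 94.12°.
Arrival is 180° from departure on the ellipse, so φ = 180° − 94.12° = 85.88°.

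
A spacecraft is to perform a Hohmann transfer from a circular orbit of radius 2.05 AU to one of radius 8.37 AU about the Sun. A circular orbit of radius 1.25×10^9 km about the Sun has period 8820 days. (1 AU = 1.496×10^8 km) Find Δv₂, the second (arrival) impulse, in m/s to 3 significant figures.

Δv₂ = 3840 m/s

From Kepler's third law T² = 4π²r³/μ at r = 1.25×10^9 km, T = 8820 days = 8820 × 86400 s = 7.62048×10^8 s: μ = 4π²r³/T² = 1.32778×10^11 km³/s².
In km: r₁ = 2.05 × 1.496×10^8 = 3.0668×10^8 km; r₂ = 8.37 × 1.496×10^8 = 1.252152×10^9 km.
Semi-major axis of the transfer orbit: a_t = (3.0668×10^8 + 1.252152×10^9)/2 = 7.79416×10^8 km.
Circular speed at r = 1.252152×10^9 km: v_c = √(μ/r) = 10.2976 km/s.
Transfer-orbit speed at the same r (vis-viva, a = a_t): v_t = √[μ(2/r − 1/a_t)] = 6.45940 km/s.
Δv₂ = |v_t − v_c| = |6.45940 − 10.2976| = 3.838 km/s.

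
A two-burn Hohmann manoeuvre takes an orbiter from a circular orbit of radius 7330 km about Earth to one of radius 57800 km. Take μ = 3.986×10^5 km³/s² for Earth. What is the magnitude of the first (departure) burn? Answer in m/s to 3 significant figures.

Transfer-ellipse semi-major axis a_t = (r₁ + r₂)/2 = (7330 + 57800)/2 = 32565 km.
Circular speed at r = 7330 km: v_c = √(μ/r) = 7.374 km/s.
Transfer-orbit speed at the same r (vis-viva, a = a_t): v_t = √[μ(2/r − 1/a_t)] = 9.824 km/s.
Δv₁ = |v_t − v_c| = |9.824 − 7.374| = 2.450 km/s.

Δv₁ = 2450 m/s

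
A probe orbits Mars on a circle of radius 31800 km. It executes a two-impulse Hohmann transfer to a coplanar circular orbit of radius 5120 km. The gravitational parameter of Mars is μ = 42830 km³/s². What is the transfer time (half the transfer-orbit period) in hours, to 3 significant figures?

t = 10.6 hours

Transfer-ellipse semi-major axis a_t = (r₁ + r₂)/2 = (31800 + 5120)/2 = 18460 km.
Transfer time t = π√(a_t³/μ) = π√((18460)³ / 42830) = 38070 s.
Converting: 38070 s ÷ 3600 s/hour = 10.6 hours.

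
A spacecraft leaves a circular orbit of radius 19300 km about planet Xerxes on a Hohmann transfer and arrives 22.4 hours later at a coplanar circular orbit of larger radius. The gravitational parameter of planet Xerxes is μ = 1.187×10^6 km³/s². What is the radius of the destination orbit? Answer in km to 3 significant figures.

r₂ = 1.65×10^5 km

Transfer time t = 22.4 hours = 80640 s, and t = π√(a_t³/μ).
So a_t = (μ t²/π²)^(1/3) = (1.187×10^6 × (80640)² / π²)^(1/3) = 92133 km.
Since a_t = (r₁ + r₂)/2, r₂ = 2a_t − r₁ = 2×92133 − 19300 = 1.64966×10^5 km.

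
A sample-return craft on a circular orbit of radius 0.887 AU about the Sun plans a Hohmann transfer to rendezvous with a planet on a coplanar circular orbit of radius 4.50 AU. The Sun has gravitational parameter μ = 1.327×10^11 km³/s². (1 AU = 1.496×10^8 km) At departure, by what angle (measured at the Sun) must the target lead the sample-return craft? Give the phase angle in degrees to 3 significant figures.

In km: r₁ = 0.887 × 1.496×10^8 = 1.326952×10^8 km; r₂ = 4.50 × 1.496×10^8 = 6.732×10^8 km.
The Hohmann ellipse has a_t = (r₁ + r₂)/2 = 4.029476×10^8 km.
The half-period of the transfer ellipse is t = π√(a_t³/μ) = 6.975692×10^7 s.
The target's mean motion on its circular orbit is ω₂ = √(μ/r₂³) = 2.085544×10^-8 rad/s.
Angle swept by the target during transfer: ω₂·t = 1.454811 rad = 83.355°.
The sample-return craft traverses 180° on the transfer ellipse, so the target must lead by 180° − 83.355° = 96.6°.

φ = 96.6°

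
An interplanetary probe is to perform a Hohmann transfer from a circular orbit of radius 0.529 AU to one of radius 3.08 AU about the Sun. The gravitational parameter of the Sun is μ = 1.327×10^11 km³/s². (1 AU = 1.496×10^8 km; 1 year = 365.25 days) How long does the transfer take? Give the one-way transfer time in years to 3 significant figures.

In km: r₁ = 0.529 × 1.496×10^8 = 7.91384×10^7 km; r₂ = 3.08 × 1.496×10^8 = 4.60768×10^8 km.
Transfer-ellipse semi-major axis a_t = (r₁ + r₂)/2 = (7.91384×10^7 + 4.60768×10^8)/2 = 2.699532×10^8 km.
By Kepler's third law the transfer-orbit period is T = 2π√(a_t³/μ), so t = T/2 = 3.825×10^7 s.
Converting: 3.825×10^7 s ÷ 3.15576×10^7 s/year (365.25 × 86400) = 1.21 years.

t = 1.21 years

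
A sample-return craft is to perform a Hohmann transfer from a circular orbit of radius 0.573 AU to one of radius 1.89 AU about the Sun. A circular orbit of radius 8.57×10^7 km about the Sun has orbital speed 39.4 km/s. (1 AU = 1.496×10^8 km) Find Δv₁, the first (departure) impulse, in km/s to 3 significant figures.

From the circular-orbit relation v² = μ/r at r = 8.57×10^7 km: μ = v²r = (39.4)² × 8.57×10^7 = 1.33037×10^11 km³/s².
In km: r₁ = 0.573 × 1.496×10^8 = 8.57208×10^7 km; r₂ = 1.89 × 1.496×10^8 = 2.82744×10^8 km.
Semi-major axis of the transfer orbit: a_t = (8.57208×10^7 + 2.82744×10^8)/2 = 1.842324×10^8 km.
On the circular orbit at r = 8.57208×10^7 km, v_c = √(μ/r) = 39.395 km/s.
Transfer-orbit speed at the same r (vis-viva, a = a_t): v_t = √[μ(2/r − 1/a_t)] = 48.804 km/s.
Δv₁ = |v_t − v_c| = |48.804 − 39.395| = 9.409 km/s.

Δv₁ = 9.41 km/s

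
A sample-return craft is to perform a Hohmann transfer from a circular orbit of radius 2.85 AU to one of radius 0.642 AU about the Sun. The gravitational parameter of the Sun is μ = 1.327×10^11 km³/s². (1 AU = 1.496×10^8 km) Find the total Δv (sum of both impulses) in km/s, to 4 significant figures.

Δv = 17.26 km/s

In km: r₁ = 2.85 × 1.496×10^8 = 4.2636×10^8 km; r₂ = 0.642 × 1.496×10^8 = 9.60432×10^7 km.
The Hohmann ellipse has a_t = (r₁ + r₂)/2 = 2.612016×10^8 km.
At r₁ the circular-orbit speed is v₁ = √(μ/r₁) = 17.642 km/s.
Transfer-orbit speed at r₁ (vis-viva): v_a = √[μ(2/r₁ − 1/a_t)] = 10.698 km/s.
First burn Δv₁ = |v_a − v₁| = 6.944 km/s.
Circular speed at r₂: v₂ = √(μ/r₂) = 37.17 km/s.
Transfer-orbit speed at r₂: v_p = √[μ(2/r₂ − 1/a_t)] = 47.49 km/s.
Second burn Δv₂ = |v₂ − v_p| = 10.32 km/s.
Δv = Δv₁ + Δv₂ = 6.944 + 10.32 = 17.26 km/s.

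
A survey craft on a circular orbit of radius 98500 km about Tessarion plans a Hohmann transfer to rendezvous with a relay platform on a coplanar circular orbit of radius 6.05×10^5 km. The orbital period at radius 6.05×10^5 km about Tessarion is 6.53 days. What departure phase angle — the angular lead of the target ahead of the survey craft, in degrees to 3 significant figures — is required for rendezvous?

φ = 100°

From Kepler's third law T² = 4π²r³/μ at r = 6.05×10^5 km, T = 6.53 days = 6.53 × 86400 s = 5.64192×10^5 s: μ = 4π²r³/T² = 2.74645×10^7 km³/s².
Semi-major axis of the transfer orbit: a_t = (98500 + 6.050×10^5)/2 = 3.5175×10^5 km.
The half-period of the transfer ellipse is t = π√(a_t³/μ) = 1.25059×10^5 s.
The target's mean motion on its circular orbit is ω₂ = √(μ/r₂³) = 1.11366×10^-5 rad/s.
Angle swept by the target during transfer: ω₂·t = 1.3927 rad = 79.80°.
The survey craft traverses 180° on the transfer ellipse, so the target must lead by 180° − 79.80° = 100°.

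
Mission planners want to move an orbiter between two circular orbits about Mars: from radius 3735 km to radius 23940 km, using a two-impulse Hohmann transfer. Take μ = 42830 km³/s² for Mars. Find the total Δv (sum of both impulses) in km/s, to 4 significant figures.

Semi-major axis of the transfer orbit: a_t = (3735 + 23940)/2 = 13837.5 km.
At r₁ the circular-orbit speed is v₁ = √(μ/r₁) = 3.3863 km/s.
Transfer-orbit speed at r₁ (vis-viva equation): v_p = √[μ(2/r₁ − 1/a_t)] = 4.4541 km/s.
First burn Δv₁ = |v_p − v₁| = 1.0678 km/s.
At r₂, v₂ = √(μ/r₂) = 1.33756 km/s.
Transfer-orbit speed at r₂: v_a = √[μ(2/r₂ − 1/a_t)] = 0.694910 km/s.
Second burn Δv₂ = |v₂ − v_a| = 0.64265 km/s.
Total Δv = Δv₁ + Δv₂ = 1.710 km/s.

Δv = 1.710 km/s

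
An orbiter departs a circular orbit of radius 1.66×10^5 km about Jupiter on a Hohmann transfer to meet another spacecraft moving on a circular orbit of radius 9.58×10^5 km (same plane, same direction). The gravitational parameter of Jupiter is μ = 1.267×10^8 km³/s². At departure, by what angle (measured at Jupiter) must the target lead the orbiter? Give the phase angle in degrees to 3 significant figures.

Transfer-ellipse semi-major axis a_t = (r₁ + r₂)/2 = (1.660×10^5 + 9.580×10^5)/2 = 5.620×10^5 km.
Transfer time t = π√(a_t³/μ) = 1.1759×10^5 s.
The target's mean motion on its circular orbit is ω₂ = √(μ/r₂³) = 1.2004×10^-5 rad/s.
Angle swept by the target during transfer: ω₂·t = 1.4116 rad = 80.88°.
Arrival is 180° from departure on the ellipse, so φ = 180° − 80.88° = 99.1°.

φ = 99.1°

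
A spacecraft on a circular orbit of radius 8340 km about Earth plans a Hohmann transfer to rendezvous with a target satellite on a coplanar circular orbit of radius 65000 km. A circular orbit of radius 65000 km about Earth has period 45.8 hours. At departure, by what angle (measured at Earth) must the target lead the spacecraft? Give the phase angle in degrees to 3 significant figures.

From Kepler's third law T² = 4π²r³/μ at r = 65000 km, T = 45.8 hours = 45.8 × 3600 s = 1.6488×10^5 s: μ = 4π²r³/T² = 3.98808×10^5 km³/s².
Transfer-ellipse semi-major axis a_t = (r₁ + r₂)/2 = (8340 + 65000)/2 = 36670 km.
The half-period of the transfer ellipse is t = π√(a_t³/μ) = 34930 s.
Target angular speed ω₂ = √(μ/r₂³) = 3.811×10^-5 rad/s.
Angle swept by the target during transfer: ω₂·t = 1.3312 rad = 76.27°.
Arrival is 180° from departure on the ellipse, so φ = 180° − 76.27° = 104°.

φ = 104°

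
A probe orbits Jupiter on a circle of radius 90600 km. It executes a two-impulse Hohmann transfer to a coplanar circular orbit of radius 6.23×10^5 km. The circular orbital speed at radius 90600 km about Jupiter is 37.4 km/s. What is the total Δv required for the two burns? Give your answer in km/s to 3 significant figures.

Δv = 19.1 km/s

From the circular-orbit relation v² = μ/r at r = 90600 km: μ = v²r = (37.4)² × 90600 = 1.26728×10^8 km³/s².
Transfer-ellipse semi-major axis a_t = (r₁ + r₂)/2 = (90600 + 6.230×10^5)/2 = 3.568×10^5 km.
At r₁ the circular-orbit speed is v₁ = √(μ/r₁) = 37.40 km/s.
Transfer-orbit speed at r₁ (v² = μ(2/r − 1/a)): v_p = √[μ(2/r₁ − 1/a_t)] = 49.42 km/s.
First burn Δv₁ = |v_p − v₁| = 12.020 km/s.
At r₂, v₂ = √(μ/r₂) = 14.26237 km/s.
Transfer-orbit speed at r₂: v_a = √[μ(2/r₂ − 1/a_t)] = 7.186929 km/s.
Second burn Δv₂ = |v₂ − v_a| = 7.0754 km/s.
Total Δv = Δv₁ + Δv₂ = 19.10 km/s.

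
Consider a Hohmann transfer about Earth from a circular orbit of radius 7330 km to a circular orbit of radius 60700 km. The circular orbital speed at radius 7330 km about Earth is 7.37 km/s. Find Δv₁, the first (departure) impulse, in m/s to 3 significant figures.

From the circular-orbit relation v² = μ/r at r = 7330 km: μ = v²r = (7.37)² × 7330 = 3.98143×10^5 km³/s².
Semi-major axis of the transfer orbit: a_t = (7330 + 60700)/2 = 34015 km.
On the circular orbit at r = 7330 km, v_c = √(μ/r) = 7.370 km/s.
Vis-viva on the transfer ellipse at r = 7330 km gives v_t = √[μ(2/r − 1/a_t)] = 9.845 km/s.
Δv₁ = |v_t − v_c| = |9.845 − 7.370| = 2.475 km/s.

Δv₁ = 2480 m/s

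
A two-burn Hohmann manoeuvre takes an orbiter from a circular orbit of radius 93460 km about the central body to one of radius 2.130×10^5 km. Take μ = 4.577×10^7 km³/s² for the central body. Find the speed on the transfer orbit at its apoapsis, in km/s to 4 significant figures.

Transfer-ellipse semi-major axis a_t = (r₁ + r₂)/2 = (93460 + 2.130×10^5)/2 = 1.5323×10^5 km.
At apoapsis, r = 2.130×10^5 km.
Applying v² = μ(2/r − 1/a_t): v = 11.45 km/s.

v = 11.45 km/s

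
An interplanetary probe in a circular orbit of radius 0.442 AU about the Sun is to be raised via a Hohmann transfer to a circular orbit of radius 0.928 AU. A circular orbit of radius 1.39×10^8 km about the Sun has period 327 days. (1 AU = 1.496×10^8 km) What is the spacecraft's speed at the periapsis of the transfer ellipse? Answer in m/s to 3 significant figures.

From Kepler's third law T² = 4π²r³/μ at r = 1.39×10^8 km, T = 327 days = 327 × 86400 s = 2.82528×10^7 s: μ = 4π²r³/T² = 1.32825×10^11 km³/s².
In km: r₁ = 0.442 × 1.496×10^8 = 6.61232×10^7 km; r₂ = 0.928 × 1.496×10^8 = 1.388288×10^8 km.
The Hohmann ellipse has a_t = (r₁ + r₂)/2 = 1.02476×10^8 km.
At periapsis, r = 6.61232×10^7 km.
Applying v² = μ(2/r − 1/a_t): v = 52.17 km/s.

v = 52200 m/s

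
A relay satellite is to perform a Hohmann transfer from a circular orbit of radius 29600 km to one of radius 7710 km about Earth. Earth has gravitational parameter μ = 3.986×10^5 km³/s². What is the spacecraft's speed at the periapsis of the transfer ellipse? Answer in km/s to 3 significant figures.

v = 9.06 km/s

Semi-major axis of the transfer orbit: a_t = (29600 + 7710)/2 = 18655 km.
The periapsis of the transfer ellipse is at r = 7710 km.
Applying v² = μ(2/r − 1/a_t): v = 9.057 km/s.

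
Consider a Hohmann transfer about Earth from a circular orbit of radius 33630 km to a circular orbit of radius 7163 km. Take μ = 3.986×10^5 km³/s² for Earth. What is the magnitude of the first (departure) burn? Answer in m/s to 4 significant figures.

Δv₁ = 1403 m/s

The Hohmann ellipse has a_t = (r₁ + r₂)/2 = 20396.5 km.
On the circular orbit at r = 33630 km, v_c = √(μ/r) = 3.443 km/s.
Vis-viva on the transfer ellipse at r = 33630 km gives v_t = √[μ(2/r − 1/a_t)] = 2.040 km/s.
Δv₁ = |v_t − v_c| = |2.040 − 3.443| = 1.403 km/s.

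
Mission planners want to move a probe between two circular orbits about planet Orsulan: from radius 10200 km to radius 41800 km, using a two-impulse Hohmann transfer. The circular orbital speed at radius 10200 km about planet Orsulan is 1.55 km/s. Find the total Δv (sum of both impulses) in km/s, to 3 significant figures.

From the circular-orbit relation v² = μ/r at r = 10200 km: μ = v²r = (1.55)² × 10200 = 24505.5 km³/s².
Transfer-ellipse semi-major axis a_t = (r₁ + r₂)/2 = (10200 + 41800)/2 = 26000 km.
Circular speed at r₁: v₁ = √(μ/r₁) = √(24505.5/10200) = 1.5500 km/s.
Transfer-orbit speed at r₁ (v² = μ(2/r − 1/a)): v_p = √[μ(2/r₁ − 1/a_t)] = 1.9653 km/s.
First burn Δv₁ = |v_p − v₁| = 0.4153 km/s.
Circular speed at r₂: v₂ = √(μ/r₂) = 0.7657 km/s.
Transfer-orbit speed at r₂: v_a = √[μ(2/r₂ − 1/a_t)] = 0.4796 km/s.
Second burn Δv₂ = |v₂ − v_a| = 0.2861 km/s.
Total Δv = Δv₁ + Δv₂ = 0.7014 km/s.

Δv = 0.701 km/s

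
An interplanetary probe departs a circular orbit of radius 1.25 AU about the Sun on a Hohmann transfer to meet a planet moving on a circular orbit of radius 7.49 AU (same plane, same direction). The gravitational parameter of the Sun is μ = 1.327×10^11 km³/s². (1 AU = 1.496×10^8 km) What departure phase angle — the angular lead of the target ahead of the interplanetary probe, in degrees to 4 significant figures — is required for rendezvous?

φ = 99.78°

In km: r₁ = 1.25 × 1.496×10^8 = 1.870×10^8 km; r₂ = 7.49 × 1.496×10^8 = 1.120504×10^9 km.
Transfer-ellipse semi-major axis a_t = (r₁ + r₂)/2 = (1.870×10^8 + 1.120504×10^9)/2 = 6.53752×10^8 km.
The half-period of the transfer ellipse is t = π√(a_t³/μ) = 1.4416×10^8 s.
Target angular speed ω₂ = √(μ/r₂³) = 9.7121×10^-9 rad/s.
Angle swept by the target during transfer: ω₂·t = 1.4001 rad = 80.22°.
The interplanetary probe traverses 180° on the transfer ellipse, so the target must lead by 180° − 80.22° = 99.78°.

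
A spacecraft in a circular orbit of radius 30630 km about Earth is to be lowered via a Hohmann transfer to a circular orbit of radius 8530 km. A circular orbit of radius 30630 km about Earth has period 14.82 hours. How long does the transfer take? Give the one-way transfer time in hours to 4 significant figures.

t = 3.787 hours

From Kepler's third law T² = 4π²r³/μ at r = 30630 km, T = 14.82 hours = 14.82 × 3600 s = 53352 s: μ = 4π²r³/T² = 3.98565×10^5 km³/s².
The Hohmann ellipse has a_t = (r₁ + r₂)/2 = 19580 km.
By Kepler's third law the transfer-orbit period is T = 2π√(a_t³/μ), so t = T/2 = 13634 s.
Converting: 13634 s ÷ 3600 s/hour = 3.787 hours.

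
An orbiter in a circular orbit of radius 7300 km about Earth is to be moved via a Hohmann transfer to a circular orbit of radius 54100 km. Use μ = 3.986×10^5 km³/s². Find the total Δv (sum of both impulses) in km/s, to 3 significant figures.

Transfer-ellipse semi-major axis a_t = (r₁ + r₂)/2 = (7300 + 54100)/2 = 30700 km.
Circular speed at r₁: v₁ = √(μ/r₁) = √(3.986×10^5/7300) = 7.389 km/s.
Transfer-orbit speed at r₁ (vis-viva): v_p = √[μ(2/r₁ − 1/a_t)] = 9.809 km/s.
First burn Δv₁ = |v_p − v₁| = 2.420 km/s.
Circular speed at r₂: v₂ = √(μ/r₂) = 2.7144 km/s.
Transfer-orbit speed at r₂: v_a = √[μ(2/r₂ − 1/a_t)] = 1.3236 km/s.
Second burn Δv₂ = |v₂ − v_a| = 1.391 km/s.
Δv = Δv₁ + Δv₂ = 2.420 + 1.391 = 3.811 km/s.

Δv = 3.81 km/s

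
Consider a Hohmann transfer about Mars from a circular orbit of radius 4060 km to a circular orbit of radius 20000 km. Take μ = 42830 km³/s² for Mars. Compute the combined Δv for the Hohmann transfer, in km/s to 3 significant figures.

Δv = 1.55 km/s

The Hohmann ellipse has a_t = (r₁ + r₂)/2 = 12030 km.
At r₁ the circular-orbit speed is v₁ = √(μ/r₁) = 3.2480 km/s.
Transfer-orbit speed at r₁ (vis-viva equation): v_p = √[μ(2/r₁ − 1/a_t)] = 4.1879 km/s.
First burn Δv₁ = |v_p − v₁| = 0.9399 km/s.
Circular speed at r₂: v₂ = √(μ/r₂) = 1.463386 km/s.
Transfer-orbit speed at r₂: v_a = √[μ(2/r₂ − 1/a_t)] = 0.8501376 km/s.
Second burn Δv₂ = |v₂ − v_a| = 0.6132 km/s.
Total Δv = Δv₁ + Δv₂ = 1.553 km/s.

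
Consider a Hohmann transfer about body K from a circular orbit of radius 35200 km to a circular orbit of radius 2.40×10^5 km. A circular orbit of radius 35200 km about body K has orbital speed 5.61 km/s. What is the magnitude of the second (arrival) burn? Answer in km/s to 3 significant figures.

From the circular-orbit relation v² = μ/r at r = 35200 km: μ = v²r = (5.61)² × 35200 = 1.10782×10^6 km³/s².
Semi-major axis of the transfer orbit: a_t = (35200 + 2.400×10^5)/2 = 1.376×10^5 km.
On the circular orbit at r = 2.400×10^5 km, v_c = √(μ/r) = 2.1485 km/s.
Vis-viva on the transfer ellipse at r = 2.400×10^5 km gives v_t = √[μ(2/r − 1/a_t)] = 1.0867 km/s.
Δv₂ = |v_t − v_c| = |1.0867 − 2.1485| = 1.062 km/s.

Δv₂ = 1.06 km/s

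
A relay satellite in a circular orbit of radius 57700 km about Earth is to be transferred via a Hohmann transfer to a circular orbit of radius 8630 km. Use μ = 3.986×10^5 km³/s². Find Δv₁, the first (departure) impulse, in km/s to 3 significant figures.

The Hohmann ellipse has a_t = (r₁ + r₂)/2 = 33165 km.
On the circular orbit at r = 57700 km, v_c = √(μ/r) = 2.6283 km/s.
Transfer-orbit speed at the same r (vis-viva, a = a_t): v_t = √[μ(2/r − 1/a_t)] = 1.3407 km/s.
Δv₁ = |v_t − v_c| = |1.3407 − 2.6283| = 1.288 km/s.

Δv₁ = 1.29 km/s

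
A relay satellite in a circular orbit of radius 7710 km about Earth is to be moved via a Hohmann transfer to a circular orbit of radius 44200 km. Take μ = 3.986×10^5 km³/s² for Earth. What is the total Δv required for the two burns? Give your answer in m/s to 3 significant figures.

Δv = 3560 m/s

The Hohmann ellipse has a_t = (r₁ + r₂)/2 = 25955 km.
Circular speed at r₁: v₁ = √(μ/r₁) = √(3.986×10^5/7710) = 7.190 km/s.
On the transfer ellipse at r₁, vis-viva gives v_p = √[μ(2/r₁ − 1/a_t)] = 9.383 km/s.
First burn Δv₁ = |v_p − v₁| = 2.193 km/s.
At r₂, v₂ = √(μ/r₂) = 3.003 km/s.
Transfer-orbit speed at r₂: v_a = √[μ(2/r₂ − 1/a_t)] = 1.637 km/s.
Second burn Δv₂ = |v₂ − v_a| = 1.366 km/s.
Total Δv = Δv₁ + Δv₂ = 3.559 km/s.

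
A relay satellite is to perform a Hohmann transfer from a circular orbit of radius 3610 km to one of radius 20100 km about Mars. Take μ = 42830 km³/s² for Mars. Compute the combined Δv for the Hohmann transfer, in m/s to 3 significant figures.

Transfer-ellipse semi-major axis a_t = (r₁ + r₂)/2 = (3610 + 20100)/2 = 11855 km.
At r₁ the circular-orbit speed is v₁ = √(μ/r₁) = 3.444 km/s.
Transfer-orbit speed at r₁ (vis-viva): v_p = √[μ(2/r₁ − 1/a_t)] = 4.485 km/s.
First burn Δv₁ = |v_p − v₁| = 1.041 km/s.
Circular speed at r₂: v₂ = √(μ/r₂) = 1.4597 km/s.
Transfer-orbit speed at r₂: v_a = √[μ(2/r₂ − 1/a_t)] = 0.80552 km/s.
Second burn Δv₂ = |v₂ − v_a| = 0.6542 km/s.
Δv = Δv₁ + Δv₂ = 1.041 + 0.6542 = 1.695 km/s.

Δv = 1690 m/s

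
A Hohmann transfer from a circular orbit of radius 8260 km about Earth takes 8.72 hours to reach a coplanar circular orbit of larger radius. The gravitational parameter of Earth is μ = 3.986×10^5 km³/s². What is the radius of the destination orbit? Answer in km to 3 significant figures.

r₂ = 60000 km

Transfer time t = 8.72 hours = 31392 s, and t = π√(a_t³/μ).
So a_t = (μ t²/π²)^(1/3) = (3.986×10^5 × (31392)² / π²)^(1/3) = 34142 km.
Since a_t = (r₁ + r₂)/2, r₂ = 2a_t − r₁ = 2×34142 − 8260 = 60024 km.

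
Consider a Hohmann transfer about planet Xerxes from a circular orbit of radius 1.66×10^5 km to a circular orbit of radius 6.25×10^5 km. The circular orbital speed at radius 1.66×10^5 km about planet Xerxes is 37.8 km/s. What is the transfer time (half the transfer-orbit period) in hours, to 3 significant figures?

From the circular-orbit relation v² = μ/r at r = 1.66×10^5 km: μ = v²r = (37.8)² × 1.66×10^5 = 2.37187×10^8 km³/s².
The Hohmann ellipse has a_t = (r₁ + r₂)/2 = 3.955×10^5 km.
Half the transfer-orbit period gives t = π√(a_t³/μ) = 50740 s.
Converting: 50740 s ÷ 3600 s/hour = 14.1 hours.

t = 14.1 hours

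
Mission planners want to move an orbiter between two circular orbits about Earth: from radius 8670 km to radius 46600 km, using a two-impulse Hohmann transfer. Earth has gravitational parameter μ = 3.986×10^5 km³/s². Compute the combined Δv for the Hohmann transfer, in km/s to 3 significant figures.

Δv = 3.31 km/s

The Hohmann ellipse has a_t = (r₁ + r₂)/2 = 27635 km.
Circular speed at r₁: v₁ = √(μ/r₁) = √(3.986×10^5/8670) = 6.7805 km/s.
Transfer-orbit speed at r₁ (v² = μ(2/r − 1/a)): v_p = √[μ(2/r₁ − 1/a_t)] = 8.8049 km/s.
First burn Δv₁ = |v_p − v₁| = 2.024 km/s.
Circular speed at r₂: v₂ = √(μ/r₂) = 2.925 km/s.
Transfer-orbit speed at r₂: v_a = √[μ(2/r₂ − 1/a_t)] = 1.638 km/s.
Second burn Δv₂ = |v₂ − v_a| = 1.287 km/s.
Δv = Δv₁ + Δv₂ = 2.024 + 1.287 = 3.311 km/s.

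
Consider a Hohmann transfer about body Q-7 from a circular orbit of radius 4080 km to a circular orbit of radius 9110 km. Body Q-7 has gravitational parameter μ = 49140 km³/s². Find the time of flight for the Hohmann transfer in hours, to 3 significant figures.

Transfer-ellipse semi-major axis a_t = (r₁ + r₂)/2 = (4080 + 9110)/2 = 6595 km.
Half the transfer-orbit period gives t = π√(a_t³/μ) = 7590 s.
Converting: 7590 s ÷ 3600 s/hour = 2.11 hours.

t = 2.11 hours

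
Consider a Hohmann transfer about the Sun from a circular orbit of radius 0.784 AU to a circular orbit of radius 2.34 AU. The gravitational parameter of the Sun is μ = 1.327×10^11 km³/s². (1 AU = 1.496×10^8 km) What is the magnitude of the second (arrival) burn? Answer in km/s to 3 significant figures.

In km: r₁ = 0.784 × 1.496×10^8 = 1.172864×10^8 km; r₂ = 2.34 × 1.496×10^8 = 3.50064×10^8 km.
Semi-major axis of the transfer orbit: a_t = (1.172864×10^8 + 3.50064×10^8)/2 = 2.336752×10^8 km.
Circular speed at r = 3.50064×10^8 km: v_c = √(μ/r) = 19.470 km/s.
Transfer-orbit speed at the same r (vis-viva, a = a_t): v_t = √[μ(2/r − 1/a_t)] = 13.794 km/s.
Δv₂ = |v_t − v_c| = |13.794 − 19.470| = 5.676 km/s.

Δv₂ = 5.68 km/s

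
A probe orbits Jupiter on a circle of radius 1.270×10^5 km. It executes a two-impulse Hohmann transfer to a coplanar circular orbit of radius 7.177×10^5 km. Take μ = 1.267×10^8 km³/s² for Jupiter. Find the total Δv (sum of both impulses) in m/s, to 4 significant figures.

Δv = 15590 m/s

Transfer-ellipse semi-major axis a_t = (r₁ + r₂)/2 = (1.270×10^5 + 7.177×10^5)/2 = 4.2235×10^5 km.
Circular speed at r₁: v₁ = √(μ/r₁) = √(1.267×10^8/1.270×10^5) = 31.58540 km/s.
On the transfer ellipse at r₁, vis-viva gives v_p = √[μ(2/r₁ − 1/a_t)] = 41.17387 km/s.
First burn Δv₁ = |v_p − v₁| = 9.588 km/s.
Circular speed at r₂: v₂ = √(μ/r₂) = 13.287 km/s.
Transfer-orbit speed at r₂: v_a = √[μ(2/r₂ − 1/a_t)] = 7.2859 km/s.
Second burn Δv₂ = |v₂ − v_a| = 6.001 km/s.
Total Δv = Δv₁ + Δv₂ = 15.59 km/s.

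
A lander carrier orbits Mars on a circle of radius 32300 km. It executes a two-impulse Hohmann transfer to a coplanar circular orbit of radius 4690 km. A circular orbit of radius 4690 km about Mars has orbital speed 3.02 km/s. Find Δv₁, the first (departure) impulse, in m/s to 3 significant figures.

Δv₁ = 571 m/s

From the circular-orbit relation v² = μ/r at r = 4690 km: μ = v²r = (3.02)² × 4690 = 42774.7 km³/s².
Semi-major axis of the transfer orbit: a_t = (32300 + 4690)/2 = 18495 km.
On the circular orbit at r = 32300 km, v_c = √(μ/r) = 1.1508 km/s.
Transfer-orbit speed at the same r (vis-viva, a = a_t): v_t = √[μ(2/r − 1/a_t)] = 0.57950 km/s.
Δv₁ = |v_t − v_c| = |0.57950 − 1.1508| = 0.5713 km/s.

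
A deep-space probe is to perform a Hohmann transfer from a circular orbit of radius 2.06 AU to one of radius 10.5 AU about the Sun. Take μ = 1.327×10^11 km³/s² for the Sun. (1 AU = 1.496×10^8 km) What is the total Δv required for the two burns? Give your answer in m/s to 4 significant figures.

In km: r₁ = 2.06 × 1.496×10^8 = 3.08176×10^8 km; r₂ = 10.5 × 1.496×10^8 = 1.5708×10^9 km.
Semi-major axis of the transfer orbit: a_t = (3.08176×10^8 + 1.5708×10^9)/2 = 9.39488×10^8 km.
At r₁ the circular-orbit speed is v₁ = √(μ/r₁) = 20.751 km/s.
Transfer-orbit speed at r₁ (vis-viva): v_p = √[μ(2/r₁ − 1/a_t)] = 26.832 km/s.
First burn Δv₁ = |v_p − v₁| = 6.081 km/s.
At r₂, v₂ = √(μ/r₂) = 9.191 km/s.
Transfer-orbit speed at r₂: v_a = √[μ(2/r₂ − 1/a_t)] = 5.264 km/s.
Second burn Δv₂ = |v₂ − v_a| = 3.927 km/s.
Total Δv = Δv₁ + Δv₂ = 10.01 km/s.

Δv = 10010 m/s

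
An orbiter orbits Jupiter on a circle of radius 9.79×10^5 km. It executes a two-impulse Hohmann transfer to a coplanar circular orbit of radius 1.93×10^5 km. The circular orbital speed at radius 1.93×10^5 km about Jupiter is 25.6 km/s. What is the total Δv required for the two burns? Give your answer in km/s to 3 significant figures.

From the circular-orbit relation v² = μ/r at r = 1.93×10^5 km: μ = v²r = (25.6)² × 1.93×10^5 = 1.26484×10^8 km³/s².
Transfer-ellipse semi-major axis a_t = (r₁ + r₂)/2 = (9.790×10^5 + 1.930×10^5)/2 = 5.860×10^5 km.
Circular speed at r₁: v₁ = √(μ/r₁) = √(1.26484×10^8/9.790×10^5) = 11.3665 km/s.
Transfer-orbit speed at r₁ (vis-viva equation): v_a = √[μ(2/r₁ − 1/a_t)] = 6.52315 km/s.
First burn Δv₁ = |v_a − v₁| = 4.843 km/s.
At r₂, v₂ = √(μ/r₂) = 25.600 km/s.
Transfer-orbit speed at r₂: v_p = √[μ(2/r₂ − 1/a_t)] = 33.089 km/s.
Second burn Δv₂ = |v₂ − v_p| = 7.489 km/s.
Total Δv = Δv₁ + Δv₂ = 12.33 km/s.

Δv = 12.3 km/s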